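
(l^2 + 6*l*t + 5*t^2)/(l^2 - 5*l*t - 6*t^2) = (-l - 5*t)/(-l + 6*t)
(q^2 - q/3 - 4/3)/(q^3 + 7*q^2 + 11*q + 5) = (q - 4/3)/(q^2 + 6*q + 5)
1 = 1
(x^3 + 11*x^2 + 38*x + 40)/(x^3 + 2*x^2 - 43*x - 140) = (x + 2)/(x - 7)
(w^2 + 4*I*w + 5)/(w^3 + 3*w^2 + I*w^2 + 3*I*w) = (w^2 + 4*I*w + 5)/(w*(w^2 + w*(3 + I) + 3*I))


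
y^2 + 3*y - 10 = (y - 2)*(y + 5)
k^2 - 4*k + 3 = (k - 3)*(k - 1)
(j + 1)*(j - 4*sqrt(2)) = j^2 - 4*sqrt(2)*j + j - 4*sqrt(2)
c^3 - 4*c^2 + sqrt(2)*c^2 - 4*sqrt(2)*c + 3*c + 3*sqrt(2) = (c - 3)*(c - 1)*(c + sqrt(2))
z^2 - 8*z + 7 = (z - 7)*(z - 1)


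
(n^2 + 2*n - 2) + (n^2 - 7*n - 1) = 2*n^2 - 5*n - 3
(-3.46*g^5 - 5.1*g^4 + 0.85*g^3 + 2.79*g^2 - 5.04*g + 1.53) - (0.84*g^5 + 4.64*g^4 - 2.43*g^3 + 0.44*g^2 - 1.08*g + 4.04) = -4.3*g^5 - 9.74*g^4 + 3.28*g^3 + 2.35*g^2 - 3.96*g - 2.51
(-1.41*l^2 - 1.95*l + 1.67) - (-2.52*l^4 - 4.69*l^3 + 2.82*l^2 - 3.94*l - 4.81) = 2.52*l^4 + 4.69*l^3 - 4.23*l^2 + 1.99*l + 6.48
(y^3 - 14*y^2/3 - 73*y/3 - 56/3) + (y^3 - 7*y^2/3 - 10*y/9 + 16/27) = 2*y^3 - 7*y^2 - 229*y/9 - 488/27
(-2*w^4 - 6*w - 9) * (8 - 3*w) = 6*w^5 - 16*w^4 + 18*w^2 - 21*w - 72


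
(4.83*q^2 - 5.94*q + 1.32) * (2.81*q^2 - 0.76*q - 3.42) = 13.5723*q^4 - 20.3622*q^3 - 8.295*q^2 + 19.3116*q - 4.5144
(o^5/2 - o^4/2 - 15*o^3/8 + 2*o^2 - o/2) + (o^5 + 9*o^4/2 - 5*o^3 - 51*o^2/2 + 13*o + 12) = 3*o^5/2 + 4*o^4 - 55*o^3/8 - 47*o^2/2 + 25*o/2 + 12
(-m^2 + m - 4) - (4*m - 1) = -m^2 - 3*m - 3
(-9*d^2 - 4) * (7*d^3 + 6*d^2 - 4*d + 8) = -63*d^5 - 54*d^4 + 8*d^3 - 96*d^2 + 16*d - 32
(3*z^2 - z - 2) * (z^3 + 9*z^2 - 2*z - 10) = 3*z^5 + 26*z^4 - 17*z^3 - 46*z^2 + 14*z + 20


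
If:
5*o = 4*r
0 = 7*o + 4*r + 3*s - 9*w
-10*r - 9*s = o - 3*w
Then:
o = 16*w/15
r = 4*w/3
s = -19*w/15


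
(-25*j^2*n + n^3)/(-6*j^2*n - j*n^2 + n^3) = (25*j^2 - n^2)/(6*j^2 + j*n - n^2)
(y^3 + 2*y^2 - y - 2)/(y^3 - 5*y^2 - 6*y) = (y^2 + y - 2)/(y*(y - 6))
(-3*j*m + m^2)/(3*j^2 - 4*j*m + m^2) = -m/(j - m)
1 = 1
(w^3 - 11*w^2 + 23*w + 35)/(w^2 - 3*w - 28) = (w^2 - 4*w - 5)/(w + 4)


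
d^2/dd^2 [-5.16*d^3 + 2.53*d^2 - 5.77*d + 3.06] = 5.06 - 30.96*d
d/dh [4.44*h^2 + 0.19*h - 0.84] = 8.88*h + 0.19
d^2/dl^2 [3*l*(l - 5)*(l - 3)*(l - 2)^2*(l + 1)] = 90*l^4 - 660*l^3 + 1404*l^2 - 738*l - 192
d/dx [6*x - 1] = 6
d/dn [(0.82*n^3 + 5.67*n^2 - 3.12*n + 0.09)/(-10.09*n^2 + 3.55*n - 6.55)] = (-8.2738*n^4 + 5.822*n^3 - 27.4653*n^2 - 72.4608*n + 20.1165)/(101.8081*n^4 - 71.639*n^3 + 144.7815*n^2 - 46.505*n + 42.9025)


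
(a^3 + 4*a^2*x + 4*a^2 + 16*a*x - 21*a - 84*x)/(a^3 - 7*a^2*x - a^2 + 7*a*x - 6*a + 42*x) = (-a^2 - 4*a*x - 7*a - 28*x)/(-a^2 + 7*a*x - 2*a + 14*x)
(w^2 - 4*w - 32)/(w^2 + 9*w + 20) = (w - 8)/(w + 5)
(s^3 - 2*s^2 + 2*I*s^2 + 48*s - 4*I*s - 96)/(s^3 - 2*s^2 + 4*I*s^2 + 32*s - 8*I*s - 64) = (s - 6*I)/(s - 4*I)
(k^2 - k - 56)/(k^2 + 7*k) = (k - 8)/k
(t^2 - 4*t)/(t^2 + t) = (t - 4)/(t + 1)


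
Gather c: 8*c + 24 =8*c + 24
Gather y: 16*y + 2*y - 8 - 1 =18*y - 9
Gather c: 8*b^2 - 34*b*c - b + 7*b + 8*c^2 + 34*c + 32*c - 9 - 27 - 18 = 8*b^2 + 6*b + 8*c^2 + c*(66 - 34*b) - 54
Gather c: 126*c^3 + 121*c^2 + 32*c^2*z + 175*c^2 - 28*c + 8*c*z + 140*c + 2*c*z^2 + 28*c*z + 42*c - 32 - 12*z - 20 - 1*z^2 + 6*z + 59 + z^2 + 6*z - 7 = 126*c^3 + c^2*(32*z + 296) + c*(2*z^2 + 36*z + 154)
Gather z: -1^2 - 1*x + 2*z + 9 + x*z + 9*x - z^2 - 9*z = 8*x - z^2 + z*(x - 7) + 8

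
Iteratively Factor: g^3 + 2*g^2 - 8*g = (g - 2)*(g^2 + 4*g) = (g - 2)*(g + 4)*(g)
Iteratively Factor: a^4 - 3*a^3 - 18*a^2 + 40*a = (a - 5)*(a^3 + 2*a^2 - 8*a) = (a - 5)*(a + 4)*(a^2 - 2*a) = (a - 5)*(a - 2)*(a + 4)*(a)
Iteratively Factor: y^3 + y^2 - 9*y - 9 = (y + 3)*(y^2 - 2*y - 3) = (y - 3)*(y + 3)*(y + 1)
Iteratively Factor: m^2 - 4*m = (m - 4)*(m)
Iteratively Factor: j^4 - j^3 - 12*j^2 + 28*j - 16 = (j - 1)*(j^3 - 12*j + 16) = (j - 2)*(j - 1)*(j^2 + 2*j - 8) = (j - 2)*(j - 1)*(j + 4)*(j - 2)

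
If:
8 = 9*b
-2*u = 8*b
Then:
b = 8/9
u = -32/9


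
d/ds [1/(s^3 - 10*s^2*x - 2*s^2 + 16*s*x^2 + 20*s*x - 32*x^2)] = (-3*s^2 + 20*s*x + 4*s - 16*x^2 - 20*x)/(s^3 - 10*s^2*x - 2*s^2 + 16*s*x^2 + 20*s*x - 32*x^2)^2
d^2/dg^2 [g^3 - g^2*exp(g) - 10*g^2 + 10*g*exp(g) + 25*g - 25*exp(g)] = -g^2*exp(g) + 6*g*exp(g) + 6*g - 7*exp(g) - 20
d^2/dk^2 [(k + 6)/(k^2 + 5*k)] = 2*(k^3 + 18*k^2 + 90*k + 150)/(k^3*(k^3 + 15*k^2 + 75*k + 125))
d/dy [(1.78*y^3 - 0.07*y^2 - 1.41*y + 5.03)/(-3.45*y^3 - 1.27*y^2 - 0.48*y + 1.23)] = (-2.5021*y^4 - 11.4378*y^3 + 56.8716*y^2 + 12.604*y + 0.6801)/(11.9025*y^6 + 8.763*y^5 + 4.9249*y^4 - 7.2678*y^3 - 2.8938*y^2 - 1.1808*y + 1.5129)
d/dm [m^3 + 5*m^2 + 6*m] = 3*m^2 + 10*m + 6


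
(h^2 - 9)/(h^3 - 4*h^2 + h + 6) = (h + 3)/(h^2 - h - 2)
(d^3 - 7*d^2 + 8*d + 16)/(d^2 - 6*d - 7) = (d^2 - 8*d + 16)/(d - 7)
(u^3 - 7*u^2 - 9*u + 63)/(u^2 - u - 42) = (u^2 - 9)/(u + 6)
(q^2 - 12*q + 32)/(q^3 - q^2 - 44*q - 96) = (q - 4)/(q^2 + 7*q + 12)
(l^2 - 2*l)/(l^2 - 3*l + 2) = l/(l - 1)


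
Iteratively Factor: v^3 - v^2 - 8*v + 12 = (v - 2)*(v^2 + v - 6) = (v - 2)^2*(v + 3)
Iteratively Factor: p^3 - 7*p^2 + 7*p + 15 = (p - 3)*(p^2 - 4*p - 5) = (p - 5)*(p - 3)*(p + 1)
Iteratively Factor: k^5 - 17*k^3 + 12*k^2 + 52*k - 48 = (k - 3)*(k^4 + 3*k^3 - 8*k^2 - 12*k + 16) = (k - 3)*(k + 4)*(k^3 - k^2 - 4*k + 4) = (k - 3)*(k + 2)*(k + 4)*(k^2 - 3*k + 2) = (k - 3)*(k - 2)*(k + 2)*(k + 4)*(k - 1)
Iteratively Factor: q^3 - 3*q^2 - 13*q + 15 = (q - 1)*(q^2 - 2*q - 15) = (q - 5)*(q - 1)*(q + 3)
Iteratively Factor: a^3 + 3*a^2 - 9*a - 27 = (a + 3)*(a^2 - 9) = (a + 3)^2*(a - 3)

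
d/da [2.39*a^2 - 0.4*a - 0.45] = 4.78*a - 0.4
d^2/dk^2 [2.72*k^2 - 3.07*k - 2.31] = 5.44000000000000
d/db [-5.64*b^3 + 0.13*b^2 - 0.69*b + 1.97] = -16.92*b^2 + 0.26*b - 0.69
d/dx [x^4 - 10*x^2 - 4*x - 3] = 4*x^3 - 20*x - 4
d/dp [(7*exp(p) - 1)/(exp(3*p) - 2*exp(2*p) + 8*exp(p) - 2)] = (-14*exp(3*p) + 17*exp(2*p) - 4*exp(p) - 6)*exp(p)/(exp(6*p) - 4*exp(5*p) + 20*exp(4*p) - 36*exp(3*p) + 72*exp(2*p) - 32*exp(p) + 4)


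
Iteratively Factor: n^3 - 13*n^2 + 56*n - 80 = (n - 4)*(n^2 - 9*n + 20) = (n - 5)*(n - 4)*(n - 4)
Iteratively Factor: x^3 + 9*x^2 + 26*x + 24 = (x + 4)*(x^2 + 5*x + 6) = (x + 2)*(x + 4)*(x + 3)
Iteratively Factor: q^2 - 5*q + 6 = (q - 3)*(q - 2)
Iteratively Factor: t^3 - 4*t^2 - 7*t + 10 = (t - 1)*(t^2 - 3*t - 10) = (t - 5)*(t - 1)*(t + 2)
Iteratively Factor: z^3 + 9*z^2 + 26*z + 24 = (z + 2)*(z^2 + 7*z + 12) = (z + 2)*(z + 3)*(z + 4)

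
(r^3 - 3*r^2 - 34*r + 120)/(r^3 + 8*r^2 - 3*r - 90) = (r^2 - 9*r + 20)/(r^2 + 2*r - 15)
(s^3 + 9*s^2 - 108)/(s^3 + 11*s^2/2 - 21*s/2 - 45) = 2*(s + 6)/(2*s + 5)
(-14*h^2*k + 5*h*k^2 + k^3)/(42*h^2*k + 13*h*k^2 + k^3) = (-2*h + k)/(6*h + k)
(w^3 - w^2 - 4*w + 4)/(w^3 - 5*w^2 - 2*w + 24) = (w^2 - 3*w + 2)/(w^2 - 7*w + 12)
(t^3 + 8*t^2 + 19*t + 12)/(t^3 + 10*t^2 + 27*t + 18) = (t + 4)/(t + 6)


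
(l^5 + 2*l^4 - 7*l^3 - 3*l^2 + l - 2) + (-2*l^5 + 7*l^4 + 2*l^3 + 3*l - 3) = -l^5 + 9*l^4 - 5*l^3 - 3*l^2 + 4*l - 5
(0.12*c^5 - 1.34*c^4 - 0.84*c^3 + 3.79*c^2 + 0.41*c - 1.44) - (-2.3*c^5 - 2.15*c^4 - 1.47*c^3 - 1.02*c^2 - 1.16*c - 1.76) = 2.42*c^5 + 0.81*c^4 + 0.63*c^3 + 4.81*c^2 + 1.57*c + 0.32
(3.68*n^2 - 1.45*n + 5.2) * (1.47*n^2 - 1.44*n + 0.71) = 5.4096*n^4 - 7.4307*n^3 + 12.3448*n^2 - 8.5175*n + 3.692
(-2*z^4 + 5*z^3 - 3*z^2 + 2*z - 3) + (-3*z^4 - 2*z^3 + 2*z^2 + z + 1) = -5*z^4 + 3*z^3 - z^2 + 3*z - 2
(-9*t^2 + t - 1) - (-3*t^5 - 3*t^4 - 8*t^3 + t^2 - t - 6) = 3*t^5 + 3*t^4 + 8*t^3 - 10*t^2 + 2*t + 5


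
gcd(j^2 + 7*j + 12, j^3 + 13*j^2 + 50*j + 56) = j + 4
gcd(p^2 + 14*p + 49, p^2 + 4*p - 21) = p + 7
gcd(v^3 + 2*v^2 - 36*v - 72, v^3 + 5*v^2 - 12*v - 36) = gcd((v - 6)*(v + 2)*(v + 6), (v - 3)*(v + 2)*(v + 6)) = v^2 + 8*v + 12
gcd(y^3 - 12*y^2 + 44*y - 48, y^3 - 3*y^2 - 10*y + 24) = y^2 - 6*y + 8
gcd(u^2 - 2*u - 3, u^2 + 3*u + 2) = u + 1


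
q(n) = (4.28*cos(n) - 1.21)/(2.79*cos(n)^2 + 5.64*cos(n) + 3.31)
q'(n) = (5.58*sin(n)*cos(n) + 5.64*sin(n))*(4.28*cos(n) - 1.21)/(2.79*cos(n)^2 + 5.64*cos(n) + 3.31)^2 - 4.28*sin(n)/(2.79*cos(n)^2 + 5.64*cos(n) + 3.31) = (11.9412*cos(n)^2 - 6.7518*cos(n) - 20.9912)*sin(n)/(7.7841*cos(n)^4 + 31.4712*cos(n)^3 + 50.2794*cos(n)^2 + 37.3368*cos(n) + 10.9561)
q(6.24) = 0.26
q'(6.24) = 0.00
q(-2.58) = -9.03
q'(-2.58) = 12.50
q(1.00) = 0.15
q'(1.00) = -0.35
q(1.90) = -1.46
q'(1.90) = -5.26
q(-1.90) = -1.46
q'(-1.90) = 5.26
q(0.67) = 0.23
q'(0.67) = -0.13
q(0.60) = 0.24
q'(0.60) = -0.11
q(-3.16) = -11.93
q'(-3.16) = -0.20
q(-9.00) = -10.48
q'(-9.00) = 8.55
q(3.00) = -11.82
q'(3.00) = -1.73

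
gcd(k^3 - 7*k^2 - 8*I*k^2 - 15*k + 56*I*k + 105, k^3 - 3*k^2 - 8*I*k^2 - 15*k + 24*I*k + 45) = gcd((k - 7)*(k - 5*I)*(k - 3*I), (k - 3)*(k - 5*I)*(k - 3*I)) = k^2 - 8*I*k - 15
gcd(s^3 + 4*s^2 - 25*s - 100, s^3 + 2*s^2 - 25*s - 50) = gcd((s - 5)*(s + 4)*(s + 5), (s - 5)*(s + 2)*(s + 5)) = s^2 - 25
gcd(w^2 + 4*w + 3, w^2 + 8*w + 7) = w + 1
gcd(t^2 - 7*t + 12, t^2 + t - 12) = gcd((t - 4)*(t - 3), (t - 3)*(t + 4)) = t - 3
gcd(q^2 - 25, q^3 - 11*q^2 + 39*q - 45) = q - 5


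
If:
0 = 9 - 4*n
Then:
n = 9/4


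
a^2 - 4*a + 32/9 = (a - 8/3)*(a - 4/3)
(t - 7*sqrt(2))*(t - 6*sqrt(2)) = t^2 - 13*sqrt(2)*t + 84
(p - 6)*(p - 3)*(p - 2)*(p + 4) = p^4 - 7*p^3 - 8*p^2 + 108*p - 144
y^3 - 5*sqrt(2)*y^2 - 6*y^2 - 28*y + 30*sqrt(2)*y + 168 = (y - 6)*(y - 7*sqrt(2))*(y + 2*sqrt(2))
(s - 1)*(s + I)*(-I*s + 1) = -I*s^3 + 2*s^2 + I*s^2 - 2*s + I*s - I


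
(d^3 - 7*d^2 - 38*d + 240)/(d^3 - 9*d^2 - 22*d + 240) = (d^2 + d - 30)/(d^2 - d - 30)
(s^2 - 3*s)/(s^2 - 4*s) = (s - 3)/(s - 4)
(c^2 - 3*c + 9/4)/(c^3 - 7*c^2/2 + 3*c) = (c - 3/2)/(c*(c - 2))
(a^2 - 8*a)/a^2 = (a - 8)/a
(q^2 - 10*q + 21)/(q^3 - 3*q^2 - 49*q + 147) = 1/(q + 7)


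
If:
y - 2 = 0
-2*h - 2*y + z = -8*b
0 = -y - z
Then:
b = h/4 + 3/4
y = 2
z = -2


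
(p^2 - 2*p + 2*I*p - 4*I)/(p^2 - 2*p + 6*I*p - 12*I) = (p + 2*I)/(p + 6*I)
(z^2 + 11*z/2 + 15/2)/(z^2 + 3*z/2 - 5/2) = (z + 3)/(z - 1)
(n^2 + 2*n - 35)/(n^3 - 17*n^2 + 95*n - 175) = (n + 7)/(n^2 - 12*n + 35)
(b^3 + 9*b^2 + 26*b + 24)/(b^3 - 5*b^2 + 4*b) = (b^3 + 9*b^2 + 26*b + 24)/(b*(b^2 - 5*b + 4))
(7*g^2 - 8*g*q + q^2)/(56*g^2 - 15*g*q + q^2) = (-g + q)/(-8*g + q)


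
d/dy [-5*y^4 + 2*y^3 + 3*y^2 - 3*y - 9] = -20*y^3 + 6*y^2 + 6*y - 3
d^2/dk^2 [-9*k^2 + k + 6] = -18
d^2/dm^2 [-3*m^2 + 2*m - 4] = -6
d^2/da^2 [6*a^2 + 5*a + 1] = 12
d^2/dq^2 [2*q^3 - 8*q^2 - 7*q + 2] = 12*q - 16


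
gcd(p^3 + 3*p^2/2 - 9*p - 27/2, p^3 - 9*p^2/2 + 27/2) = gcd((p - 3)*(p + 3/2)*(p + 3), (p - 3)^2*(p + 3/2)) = p^2 - 3*p/2 - 9/2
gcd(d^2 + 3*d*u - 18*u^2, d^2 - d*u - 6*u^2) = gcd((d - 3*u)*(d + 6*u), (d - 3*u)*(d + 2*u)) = -d + 3*u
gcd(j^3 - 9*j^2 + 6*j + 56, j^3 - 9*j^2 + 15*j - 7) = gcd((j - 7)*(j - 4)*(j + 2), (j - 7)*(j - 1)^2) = j - 7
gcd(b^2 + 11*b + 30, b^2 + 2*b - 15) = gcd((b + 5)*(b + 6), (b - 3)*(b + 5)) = b + 5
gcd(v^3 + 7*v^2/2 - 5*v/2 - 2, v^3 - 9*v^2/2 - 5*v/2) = v + 1/2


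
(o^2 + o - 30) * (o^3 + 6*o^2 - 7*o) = o^5 + 7*o^4 - 31*o^3 - 187*o^2 + 210*o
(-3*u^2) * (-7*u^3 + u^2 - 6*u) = 21*u^5 - 3*u^4 + 18*u^3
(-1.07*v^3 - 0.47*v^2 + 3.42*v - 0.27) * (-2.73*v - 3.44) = 2.9211*v^4 + 4.9639*v^3 - 7.7198*v^2 - 11.0277*v + 0.9288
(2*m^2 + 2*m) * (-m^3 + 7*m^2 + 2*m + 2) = -2*m^5 + 12*m^4 + 18*m^3 + 8*m^2 + 4*m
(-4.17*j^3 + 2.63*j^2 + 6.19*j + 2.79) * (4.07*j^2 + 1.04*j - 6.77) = -16.9719*j^5 + 6.3673*j^4 + 56.1594*j^3 - 0.0121999999999973*j^2 - 39.0047*j - 18.8883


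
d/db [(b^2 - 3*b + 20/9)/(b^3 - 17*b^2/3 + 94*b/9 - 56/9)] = (-9*b^2 + 30*b - 23)/(9*b^4 - 78*b^3 + 253*b^2 - 364*b + 196)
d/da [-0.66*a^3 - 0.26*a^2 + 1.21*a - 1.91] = -1.98*a^2 - 0.52*a + 1.21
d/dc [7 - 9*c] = -9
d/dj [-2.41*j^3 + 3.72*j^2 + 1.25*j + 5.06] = -7.23*j^2 + 7.44*j + 1.25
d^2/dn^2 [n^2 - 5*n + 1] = 2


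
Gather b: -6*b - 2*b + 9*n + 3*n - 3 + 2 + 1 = -8*b + 12*n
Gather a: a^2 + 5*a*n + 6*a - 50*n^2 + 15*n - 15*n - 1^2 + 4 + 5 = a^2 + a*(5*n + 6) - 50*n^2 + 8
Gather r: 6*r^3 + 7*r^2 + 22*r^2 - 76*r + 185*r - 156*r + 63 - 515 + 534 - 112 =6*r^3 + 29*r^2 - 47*r - 30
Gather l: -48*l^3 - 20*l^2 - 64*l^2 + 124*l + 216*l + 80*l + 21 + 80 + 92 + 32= -48*l^3 - 84*l^2 + 420*l + 225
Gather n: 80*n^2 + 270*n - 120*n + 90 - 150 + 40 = 80*n^2 + 150*n - 20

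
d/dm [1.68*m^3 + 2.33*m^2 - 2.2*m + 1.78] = 5.04*m^2 + 4.66*m - 2.2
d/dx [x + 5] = 1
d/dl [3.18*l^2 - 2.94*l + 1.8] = 6.36*l - 2.94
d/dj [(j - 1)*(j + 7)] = 2*j + 6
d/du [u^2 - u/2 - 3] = 2*u - 1/2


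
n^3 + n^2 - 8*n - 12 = (n - 3)*(n + 2)^2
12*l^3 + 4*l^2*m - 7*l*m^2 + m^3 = (-6*l + m)*(-2*l + m)*(l + m)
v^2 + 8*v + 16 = (v + 4)^2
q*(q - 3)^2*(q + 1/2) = q^4 - 11*q^3/2 + 6*q^2 + 9*q/2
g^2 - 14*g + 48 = (g - 8)*(g - 6)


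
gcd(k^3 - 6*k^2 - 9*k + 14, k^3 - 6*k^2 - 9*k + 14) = k^3 - 6*k^2 - 9*k + 14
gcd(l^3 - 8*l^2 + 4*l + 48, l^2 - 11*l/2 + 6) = l - 4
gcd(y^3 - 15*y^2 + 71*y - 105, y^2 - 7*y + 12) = y - 3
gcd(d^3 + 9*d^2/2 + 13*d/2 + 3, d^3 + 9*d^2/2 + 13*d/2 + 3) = d^3 + 9*d^2/2 + 13*d/2 + 3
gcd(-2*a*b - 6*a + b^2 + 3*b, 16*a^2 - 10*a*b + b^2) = 2*a - b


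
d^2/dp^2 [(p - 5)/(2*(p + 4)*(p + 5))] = (p^3 - 15*p^2 - 195*p - 485)/(p^6 + 27*p^5 + 303*p^4 + 1809*p^3 + 6060*p^2 + 10800*p + 8000)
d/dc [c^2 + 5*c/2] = 2*c + 5/2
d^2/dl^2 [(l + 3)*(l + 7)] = 2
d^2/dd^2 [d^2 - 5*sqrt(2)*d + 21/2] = 2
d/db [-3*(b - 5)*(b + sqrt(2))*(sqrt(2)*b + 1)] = -9*sqrt(2)*b^2 - 18*b + 30*sqrt(2)*b - 3*sqrt(2) + 45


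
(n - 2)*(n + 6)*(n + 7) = n^3 + 11*n^2 + 16*n - 84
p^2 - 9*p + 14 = (p - 7)*(p - 2)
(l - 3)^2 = l^2 - 6*l + 9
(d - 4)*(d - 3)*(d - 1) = d^3 - 8*d^2 + 19*d - 12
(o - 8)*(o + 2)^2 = o^3 - 4*o^2 - 28*o - 32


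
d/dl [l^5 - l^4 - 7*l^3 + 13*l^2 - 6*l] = 5*l^4 - 4*l^3 - 21*l^2 + 26*l - 6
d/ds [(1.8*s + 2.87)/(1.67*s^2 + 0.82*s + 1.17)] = (3.006*s^2 + 1.476*s - (1.8*s + 2.87)*(3.34*s + 0.82) + 2.106)/(1.67*s^2 + 0.82*s + 1.17)^2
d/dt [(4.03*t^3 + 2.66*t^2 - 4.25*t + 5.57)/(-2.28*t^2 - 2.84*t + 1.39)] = (-9.1884*t^4 - 22.8904*t^3 - 0.439299999999999*t^2 + 32.794*t + 9.9113)/(5.1984*t^4 + 12.9504*t^3 + 1.7272*t^2 - 7.8952*t + 1.9321)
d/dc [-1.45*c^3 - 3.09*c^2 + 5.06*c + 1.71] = -4.35*c^2 - 6.18*c + 5.06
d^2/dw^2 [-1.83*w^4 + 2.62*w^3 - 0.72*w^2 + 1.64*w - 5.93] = -21.96*w^2 + 15.72*w - 1.44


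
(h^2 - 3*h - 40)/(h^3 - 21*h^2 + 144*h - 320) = (h + 5)/(h^2 - 13*h + 40)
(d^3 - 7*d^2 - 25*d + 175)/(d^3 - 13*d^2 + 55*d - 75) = (d^2 - 2*d - 35)/(d^2 - 8*d + 15)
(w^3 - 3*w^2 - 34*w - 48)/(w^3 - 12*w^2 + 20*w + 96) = (w + 3)/(w - 6)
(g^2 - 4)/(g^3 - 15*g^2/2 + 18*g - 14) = 2*(g + 2)/(2*g^2 - 11*g + 14)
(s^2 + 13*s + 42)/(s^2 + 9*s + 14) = (s + 6)/(s + 2)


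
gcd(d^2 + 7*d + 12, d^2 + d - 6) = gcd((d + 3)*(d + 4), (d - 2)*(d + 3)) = d + 3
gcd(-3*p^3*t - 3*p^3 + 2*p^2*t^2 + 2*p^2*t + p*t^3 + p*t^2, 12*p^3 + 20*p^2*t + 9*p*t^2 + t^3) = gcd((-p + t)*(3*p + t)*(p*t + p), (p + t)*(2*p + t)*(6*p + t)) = 1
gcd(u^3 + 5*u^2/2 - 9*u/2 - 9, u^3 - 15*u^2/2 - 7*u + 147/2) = u + 3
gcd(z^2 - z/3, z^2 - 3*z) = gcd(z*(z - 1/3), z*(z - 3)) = z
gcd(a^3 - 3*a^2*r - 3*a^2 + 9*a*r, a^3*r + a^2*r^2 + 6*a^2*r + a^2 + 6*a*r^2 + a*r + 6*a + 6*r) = 1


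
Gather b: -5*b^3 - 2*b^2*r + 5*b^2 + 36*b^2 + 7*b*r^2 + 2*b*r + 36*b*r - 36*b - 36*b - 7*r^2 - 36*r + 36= -5*b^3 + b^2*(41 - 2*r) + b*(7*r^2 + 38*r - 72) - 7*r^2 - 36*r + 36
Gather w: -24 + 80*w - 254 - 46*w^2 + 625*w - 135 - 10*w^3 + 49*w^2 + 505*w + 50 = -10*w^3 + 3*w^2 + 1210*w - 363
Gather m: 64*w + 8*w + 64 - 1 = 72*w + 63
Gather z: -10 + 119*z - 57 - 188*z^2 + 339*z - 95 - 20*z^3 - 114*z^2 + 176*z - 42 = -20*z^3 - 302*z^2 + 634*z - 204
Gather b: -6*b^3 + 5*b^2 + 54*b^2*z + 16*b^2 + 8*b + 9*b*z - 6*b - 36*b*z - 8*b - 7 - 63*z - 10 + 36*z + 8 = -6*b^3 + b^2*(54*z + 21) + b*(-27*z - 6) - 27*z - 9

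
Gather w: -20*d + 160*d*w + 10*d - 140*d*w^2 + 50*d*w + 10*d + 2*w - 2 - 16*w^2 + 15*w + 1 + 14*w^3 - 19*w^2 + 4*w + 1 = 14*w^3 + w^2*(-140*d - 35) + w*(210*d + 21)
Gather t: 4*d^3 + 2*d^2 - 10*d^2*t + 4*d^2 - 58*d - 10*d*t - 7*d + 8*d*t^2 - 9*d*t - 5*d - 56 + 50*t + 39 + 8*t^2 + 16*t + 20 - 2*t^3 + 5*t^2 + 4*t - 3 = 4*d^3 + 6*d^2 - 70*d - 2*t^3 + t^2*(8*d + 13) + t*(-10*d^2 - 19*d + 70)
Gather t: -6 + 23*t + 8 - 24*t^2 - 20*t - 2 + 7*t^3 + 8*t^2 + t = 7*t^3 - 16*t^2 + 4*t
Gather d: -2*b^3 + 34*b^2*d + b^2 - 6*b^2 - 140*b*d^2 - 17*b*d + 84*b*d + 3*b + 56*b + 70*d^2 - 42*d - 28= -2*b^3 - 5*b^2 + 59*b + d^2*(70 - 140*b) + d*(34*b^2 + 67*b - 42) - 28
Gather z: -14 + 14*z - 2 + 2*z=16*z - 16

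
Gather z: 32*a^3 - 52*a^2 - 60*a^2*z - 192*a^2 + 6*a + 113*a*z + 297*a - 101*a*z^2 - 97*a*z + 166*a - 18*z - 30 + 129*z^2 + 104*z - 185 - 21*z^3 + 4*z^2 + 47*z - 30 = 32*a^3 - 244*a^2 + 469*a - 21*z^3 + z^2*(133 - 101*a) + z*(-60*a^2 + 16*a + 133) - 245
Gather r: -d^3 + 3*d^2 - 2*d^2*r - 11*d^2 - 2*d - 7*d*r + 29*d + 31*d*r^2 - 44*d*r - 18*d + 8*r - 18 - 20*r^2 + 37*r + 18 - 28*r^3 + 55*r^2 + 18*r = -d^3 - 8*d^2 + 9*d - 28*r^3 + r^2*(31*d + 35) + r*(-2*d^2 - 51*d + 63)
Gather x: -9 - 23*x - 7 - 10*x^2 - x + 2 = -10*x^2 - 24*x - 14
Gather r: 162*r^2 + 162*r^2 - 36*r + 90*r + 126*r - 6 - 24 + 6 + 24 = 324*r^2 + 180*r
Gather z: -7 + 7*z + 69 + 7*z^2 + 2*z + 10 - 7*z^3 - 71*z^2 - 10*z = -7*z^3 - 64*z^2 - z + 72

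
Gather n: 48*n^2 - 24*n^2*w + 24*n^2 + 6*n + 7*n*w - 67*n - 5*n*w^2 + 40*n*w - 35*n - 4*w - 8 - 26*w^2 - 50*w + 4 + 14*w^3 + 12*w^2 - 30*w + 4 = n^2*(72 - 24*w) + n*(-5*w^2 + 47*w - 96) + 14*w^3 - 14*w^2 - 84*w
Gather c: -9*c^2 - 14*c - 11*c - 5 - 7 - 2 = -9*c^2 - 25*c - 14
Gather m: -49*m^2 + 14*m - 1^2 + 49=-49*m^2 + 14*m + 48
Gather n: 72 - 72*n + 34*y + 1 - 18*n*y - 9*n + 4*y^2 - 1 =n*(-18*y - 81) + 4*y^2 + 34*y + 72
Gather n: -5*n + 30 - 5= 25 - 5*n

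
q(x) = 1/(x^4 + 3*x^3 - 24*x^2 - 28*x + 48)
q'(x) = (-4*x^3 - 9*x^2 + 48*x + 28)/(x^4 + 3*x^3 - 24*x^2 - 28*x + 48)^2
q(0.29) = 0.03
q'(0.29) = 0.03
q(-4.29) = -0.01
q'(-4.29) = -0.00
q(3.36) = -0.01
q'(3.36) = -0.01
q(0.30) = 0.03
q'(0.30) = 0.03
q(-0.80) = 0.02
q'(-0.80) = -0.00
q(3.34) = -0.01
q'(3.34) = -0.01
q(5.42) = 0.00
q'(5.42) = -0.00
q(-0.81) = 0.02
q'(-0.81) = -0.01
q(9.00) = 0.00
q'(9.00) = 0.00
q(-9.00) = 0.00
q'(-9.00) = 0.00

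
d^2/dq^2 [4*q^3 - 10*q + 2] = 24*q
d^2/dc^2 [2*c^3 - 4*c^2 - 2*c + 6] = 12*c - 8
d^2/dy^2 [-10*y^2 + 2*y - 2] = -20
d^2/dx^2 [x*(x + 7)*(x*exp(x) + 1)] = x^3*exp(x) + 13*x^2*exp(x) + 34*x*exp(x) + 14*exp(x) + 2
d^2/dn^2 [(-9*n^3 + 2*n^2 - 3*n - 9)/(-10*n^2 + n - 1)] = 2*(199*n^3 + 2733*n^2 - 333*n - 80)/(1000*n^6 - 300*n^5 + 330*n^4 - 61*n^3 + 33*n^2 - 3*n + 1)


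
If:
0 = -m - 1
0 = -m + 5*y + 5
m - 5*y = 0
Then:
No Solution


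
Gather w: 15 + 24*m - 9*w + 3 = 24*m - 9*w + 18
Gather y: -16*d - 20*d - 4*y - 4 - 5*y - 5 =-36*d - 9*y - 9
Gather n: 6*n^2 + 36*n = 6*n^2 + 36*n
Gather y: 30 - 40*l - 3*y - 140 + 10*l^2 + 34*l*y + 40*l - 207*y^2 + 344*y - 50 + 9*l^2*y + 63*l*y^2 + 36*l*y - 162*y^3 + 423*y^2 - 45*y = 10*l^2 - 162*y^3 + y^2*(63*l + 216) + y*(9*l^2 + 70*l + 296) - 160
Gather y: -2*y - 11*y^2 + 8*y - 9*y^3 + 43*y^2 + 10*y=-9*y^3 + 32*y^2 + 16*y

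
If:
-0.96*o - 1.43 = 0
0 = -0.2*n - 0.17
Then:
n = -0.85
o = -1.49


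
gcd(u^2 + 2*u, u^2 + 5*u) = u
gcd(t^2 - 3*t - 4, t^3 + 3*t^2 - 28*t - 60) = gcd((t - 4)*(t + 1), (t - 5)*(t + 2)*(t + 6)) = 1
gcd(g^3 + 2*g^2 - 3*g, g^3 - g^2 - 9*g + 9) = g^2 + 2*g - 3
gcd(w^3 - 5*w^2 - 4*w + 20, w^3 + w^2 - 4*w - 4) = w^2 - 4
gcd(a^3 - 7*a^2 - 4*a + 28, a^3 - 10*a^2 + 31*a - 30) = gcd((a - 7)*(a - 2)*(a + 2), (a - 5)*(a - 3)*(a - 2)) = a - 2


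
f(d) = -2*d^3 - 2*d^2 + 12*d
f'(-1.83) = -0.77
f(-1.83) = -16.40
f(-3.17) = 5.57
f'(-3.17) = -35.61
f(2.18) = -4.07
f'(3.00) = -54.00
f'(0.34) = 9.95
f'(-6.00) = -180.00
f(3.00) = -36.00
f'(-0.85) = 11.06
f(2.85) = -28.34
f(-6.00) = 288.00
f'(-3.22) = -37.33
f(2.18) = -4.07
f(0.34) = 3.77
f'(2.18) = -25.23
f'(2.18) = -25.23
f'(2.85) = -48.14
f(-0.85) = -10.42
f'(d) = -6*d^2 - 4*d + 12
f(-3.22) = 7.40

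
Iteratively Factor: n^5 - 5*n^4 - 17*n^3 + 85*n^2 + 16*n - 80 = (n - 4)*(n^4 - n^3 - 21*n^2 + n + 20) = (n - 5)*(n - 4)*(n^3 + 4*n^2 - n - 4) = (n - 5)*(n - 4)*(n + 4)*(n^2 - 1) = (n - 5)*(n - 4)*(n + 1)*(n + 4)*(n - 1)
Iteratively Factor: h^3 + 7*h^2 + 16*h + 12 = (h + 3)*(h^2 + 4*h + 4) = (h + 2)*(h + 3)*(h + 2)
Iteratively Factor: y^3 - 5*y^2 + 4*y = (y - 4)*(y^2 - y) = y*(y - 4)*(y - 1)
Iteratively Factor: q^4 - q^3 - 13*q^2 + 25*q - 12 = (q - 1)*(q^3 - 13*q + 12) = (q - 1)^2*(q^2 + q - 12) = (q - 1)^2*(q + 4)*(q - 3)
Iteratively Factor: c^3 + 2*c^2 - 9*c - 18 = (c + 3)*(c^2 - c - 6) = (c - 3)*(c + 3)*(c + 2)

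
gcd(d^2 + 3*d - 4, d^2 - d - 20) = d + 4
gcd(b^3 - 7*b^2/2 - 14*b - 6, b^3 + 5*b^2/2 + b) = b^2 + 5*b/2 + 1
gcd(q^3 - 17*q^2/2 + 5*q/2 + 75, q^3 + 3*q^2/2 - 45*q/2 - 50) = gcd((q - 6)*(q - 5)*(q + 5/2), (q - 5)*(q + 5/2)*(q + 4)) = q^2 - 5*q/2 - 25/2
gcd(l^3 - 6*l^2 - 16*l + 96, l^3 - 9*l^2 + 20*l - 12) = l - 6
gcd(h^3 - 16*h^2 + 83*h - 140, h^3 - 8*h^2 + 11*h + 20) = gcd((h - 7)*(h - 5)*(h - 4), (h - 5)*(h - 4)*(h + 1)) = h^2 - 9*h + 20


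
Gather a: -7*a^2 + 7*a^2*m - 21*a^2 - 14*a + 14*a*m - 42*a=a^2*(7*m - 28) + a*(14*m - 56)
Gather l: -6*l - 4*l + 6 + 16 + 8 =30 - 10*l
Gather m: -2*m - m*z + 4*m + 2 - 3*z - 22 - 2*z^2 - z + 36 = m*(2 - z) - 2*z^2 - 4*z + 16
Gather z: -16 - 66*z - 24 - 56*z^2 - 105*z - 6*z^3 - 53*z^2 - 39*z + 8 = -6*z^3 - 109*z^2 - 210*z - 32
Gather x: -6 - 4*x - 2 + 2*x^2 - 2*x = 2*x^2 - 6*x - 8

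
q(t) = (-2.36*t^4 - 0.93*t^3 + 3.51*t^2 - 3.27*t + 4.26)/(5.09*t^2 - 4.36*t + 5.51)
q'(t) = (4.36 - 10.18*t)*(-2.36*t^4 - 0.93*t^3 + 3.51*t^2 - 3.27*t + 4.26)/(5.09*t^2 - 4.36*t + 5.51)^2 + (-9.44*t^3 - 2.79*t^2 + 7.02*t - 3.27)/(5.09*t^2 - 4.36*t + 5.51)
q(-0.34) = 0.76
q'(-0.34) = 0.05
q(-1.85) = 0.02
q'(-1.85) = 1.11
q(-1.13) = 0.59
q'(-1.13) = 0.48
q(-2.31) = -0.59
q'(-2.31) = 1.53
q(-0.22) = 0.77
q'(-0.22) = 0.03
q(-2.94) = -1.74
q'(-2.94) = 2.12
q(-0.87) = 0.69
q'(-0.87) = 0.29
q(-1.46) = 0.38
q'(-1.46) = 0.76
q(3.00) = -4.97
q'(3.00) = -3.45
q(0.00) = 0.77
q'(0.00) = 0.02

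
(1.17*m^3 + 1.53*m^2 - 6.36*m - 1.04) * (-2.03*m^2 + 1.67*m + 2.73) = -2.3751*m^5 - 1.152*m^4 + 18.66*m^3 - 4.3331*m^2 - 19.0996*m - 2.8392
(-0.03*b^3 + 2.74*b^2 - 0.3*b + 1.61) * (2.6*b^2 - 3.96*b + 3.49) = -0.078*b^5 + 7.2428*b^4 - 11.7351*b^3 + 14.9366*b^2 - 7.4226*b + 5.6189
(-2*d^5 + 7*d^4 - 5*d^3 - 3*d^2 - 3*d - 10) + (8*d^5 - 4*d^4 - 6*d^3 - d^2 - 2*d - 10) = 6*d^5 + 3*d^4 - 11*d^3 - 4*d^2 - 5*d - 20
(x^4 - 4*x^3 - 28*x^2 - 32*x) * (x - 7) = x^5 - 11*x^4 + 164*x^2 + 224*x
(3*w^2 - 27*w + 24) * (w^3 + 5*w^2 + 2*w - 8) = 3*w^5 - 12*w^4 - 105*w^3 + 42*w^2 + 264*w - 192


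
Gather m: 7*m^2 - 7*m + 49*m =7*m^2 + 42*m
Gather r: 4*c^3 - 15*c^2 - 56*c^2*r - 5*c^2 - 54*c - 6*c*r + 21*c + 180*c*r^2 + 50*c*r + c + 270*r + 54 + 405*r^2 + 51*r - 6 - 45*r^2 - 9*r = 4*c^3 - 20*c^2 - 32*c + r^2*(180*c + 360) + r*(-56*c^2 + 44*c + 312) + 48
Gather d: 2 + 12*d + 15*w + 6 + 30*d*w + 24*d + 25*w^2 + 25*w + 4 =d*(30*w + 36) + 25*w^2 + 40*w + 12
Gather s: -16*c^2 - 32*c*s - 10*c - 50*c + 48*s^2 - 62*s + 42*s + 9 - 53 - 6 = -16*c^2 - 60*c + 48*s^2 + s*(-32*c - 20) - 50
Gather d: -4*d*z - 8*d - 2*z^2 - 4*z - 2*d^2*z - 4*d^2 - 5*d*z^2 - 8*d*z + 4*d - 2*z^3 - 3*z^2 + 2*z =d^2*(-2*z - 4) + d*(-5*z^2 - 12*z - 4) - 2*z^3 - 5*z^2 - 2*z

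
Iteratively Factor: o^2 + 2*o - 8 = (o - 2)*(o + 4)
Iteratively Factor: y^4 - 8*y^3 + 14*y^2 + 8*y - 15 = (y - 1)*(y^3 - 7*y^2 + 7*y + 15) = (y - 3)*(y - 1)*(y^2 - 4*y - 5) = (y - 3)*(y - 1)*(y + 1)*(y - 5)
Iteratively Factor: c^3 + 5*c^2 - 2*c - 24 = (c + 4)*(c^2 + c - 6) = (c - 2)*(c + 4)*(c + 3)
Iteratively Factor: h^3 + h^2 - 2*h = (h)*(h^2 + h - 2) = h*(h + 2)*(h - 1)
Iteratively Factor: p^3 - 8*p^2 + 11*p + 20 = (p - 4)*(p^2 - 4*p - 5) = (p - 4)*(p + 1)*(p - 5)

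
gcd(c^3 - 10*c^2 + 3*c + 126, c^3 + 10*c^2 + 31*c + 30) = c + 3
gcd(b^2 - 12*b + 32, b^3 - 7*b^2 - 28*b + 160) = b^2 - 12*b + 32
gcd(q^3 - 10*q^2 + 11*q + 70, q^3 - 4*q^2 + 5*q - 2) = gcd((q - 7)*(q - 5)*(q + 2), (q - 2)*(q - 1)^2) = 1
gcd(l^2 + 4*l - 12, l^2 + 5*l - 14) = l - 2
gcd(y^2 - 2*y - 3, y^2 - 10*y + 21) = y - 3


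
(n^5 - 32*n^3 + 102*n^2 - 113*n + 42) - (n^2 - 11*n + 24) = n^5 - 32*n^3 + 101*n^2 - 102*n + 18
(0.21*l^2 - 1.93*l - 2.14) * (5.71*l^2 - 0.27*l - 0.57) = 1.1991*l^4 - 11.077*l^3 - 11.818*l^2 + 1.6779*l + 1.2198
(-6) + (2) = -4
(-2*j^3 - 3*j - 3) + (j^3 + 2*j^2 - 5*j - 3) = -j^3 + 2*j^2 - 8*j - 6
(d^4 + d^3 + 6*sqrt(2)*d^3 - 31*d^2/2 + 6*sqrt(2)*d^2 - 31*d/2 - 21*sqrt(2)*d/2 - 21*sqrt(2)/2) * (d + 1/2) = d^5 + 3*d^4/2 + 6*sqrt(2)*d^4 - 15*d^3 + 9*sqrt(2)*d^3 - 93*d^2/4 - 15*sqrt(2)*d^2/2 - 63*sqrt(2)*d/4 - 31*d/4 - 21*sqrt(2)/4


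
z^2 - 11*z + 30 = (z - 6)*(z - 5)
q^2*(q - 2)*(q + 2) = q^4 - 4*q^2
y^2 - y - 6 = (y - 3)*(y + 2)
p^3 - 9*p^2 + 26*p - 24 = (p - 4)*(p - 3)*(p - 2)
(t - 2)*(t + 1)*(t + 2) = t^3 + t^2 - 4*t - 4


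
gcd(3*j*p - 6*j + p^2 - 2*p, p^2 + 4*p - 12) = p - 2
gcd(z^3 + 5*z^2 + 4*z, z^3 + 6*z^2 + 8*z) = z^2 + 4*z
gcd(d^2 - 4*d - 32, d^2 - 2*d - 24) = d + 4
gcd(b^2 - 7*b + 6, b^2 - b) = b - 1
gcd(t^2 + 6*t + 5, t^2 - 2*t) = 1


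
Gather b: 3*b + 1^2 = 3*b + 1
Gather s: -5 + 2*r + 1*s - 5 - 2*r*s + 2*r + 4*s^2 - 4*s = 4*r + 4*s^2 + s*(-2*r - 3) - 10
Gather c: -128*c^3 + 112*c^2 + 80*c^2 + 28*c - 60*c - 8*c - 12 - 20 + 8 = -128*c^3 + 192*c^2 - 40*c - 24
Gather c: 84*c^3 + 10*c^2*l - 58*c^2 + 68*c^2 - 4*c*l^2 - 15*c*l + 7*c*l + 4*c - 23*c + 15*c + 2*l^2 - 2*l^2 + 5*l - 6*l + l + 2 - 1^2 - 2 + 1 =84*c^3 + c^2*(10*l + 10) + c*(-4*l^2 - 8*l - 4)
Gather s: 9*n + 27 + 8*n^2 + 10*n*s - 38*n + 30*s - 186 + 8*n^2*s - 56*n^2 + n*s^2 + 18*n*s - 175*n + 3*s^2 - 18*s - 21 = -48*n^2 - 204*n + s^2*(n + 3) + s*(8*n^2 + 28*n + 12) - 180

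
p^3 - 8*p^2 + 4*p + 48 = (p - 6)*(p - 4)*(p + 2)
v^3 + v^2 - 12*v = v*(v - 3)*(v + 4)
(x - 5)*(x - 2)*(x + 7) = x^3 - 39*x + 70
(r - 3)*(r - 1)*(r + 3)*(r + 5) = r^4 + 4*r^3 - 14*r^2 - 36*r + 45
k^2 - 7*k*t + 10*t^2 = (k - 5*t)*(k - 2*t)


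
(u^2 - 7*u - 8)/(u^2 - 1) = (u - 8)/(u - 1)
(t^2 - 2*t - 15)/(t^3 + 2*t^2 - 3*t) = (t - 5)/(t*(t - 1))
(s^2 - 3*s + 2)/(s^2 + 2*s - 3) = (s - 2)/(s + 3)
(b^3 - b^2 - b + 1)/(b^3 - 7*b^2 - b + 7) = (b - 1)/(b - 7)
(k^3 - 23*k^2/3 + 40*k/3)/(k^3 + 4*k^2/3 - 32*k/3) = (k - 5)/(k + 4)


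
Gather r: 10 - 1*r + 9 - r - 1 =18 - 2*r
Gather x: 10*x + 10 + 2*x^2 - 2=2*x^2 + 10*x + 8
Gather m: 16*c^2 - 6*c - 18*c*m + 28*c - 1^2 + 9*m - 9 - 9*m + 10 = 16*c^2 - 18*c*m + 22*c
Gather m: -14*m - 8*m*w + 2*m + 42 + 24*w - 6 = m*(-8*w - 12) + 24*w + 36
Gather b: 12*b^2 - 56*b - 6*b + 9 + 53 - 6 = 12*b^2 - 62*b + 56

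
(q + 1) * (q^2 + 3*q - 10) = q^3 + 4*q^2 - 7*q - 10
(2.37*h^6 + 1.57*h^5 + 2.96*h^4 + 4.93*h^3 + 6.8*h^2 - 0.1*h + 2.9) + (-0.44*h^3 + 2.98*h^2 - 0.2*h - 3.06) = 2.37*h^6 + 1.57*h^5 + 2.96*h^4 + 4.49*h^3 + 9.78*h^2 - 0.3*h - 0.16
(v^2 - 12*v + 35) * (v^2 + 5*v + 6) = v^4 - 7*v^3 - 19*v^2 + 103*v + 210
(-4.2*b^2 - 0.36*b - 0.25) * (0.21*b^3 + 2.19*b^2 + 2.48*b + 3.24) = -0.882*b^5 - 9.2736*b^4 - 11.2569*b^3 - 15.0483*b^2 - 1.7864*b - 0.81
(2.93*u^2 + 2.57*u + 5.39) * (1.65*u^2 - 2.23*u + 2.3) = 4.8345*u^4 - 2.2934*u^3 + 9.9014*u^2 - 6.1087*u + 12.397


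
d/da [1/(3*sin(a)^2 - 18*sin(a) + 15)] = 2*(3 - sin(a))*cos(a)/(3*(sin(a)^2 - 6*sin(a) + 5)^2)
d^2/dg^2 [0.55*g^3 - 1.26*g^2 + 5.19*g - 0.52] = 3.3*g - 2.52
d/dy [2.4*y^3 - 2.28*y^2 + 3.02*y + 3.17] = 7.2*y^2 - 4.56*y + 3.02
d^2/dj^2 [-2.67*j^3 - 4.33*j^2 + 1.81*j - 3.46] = -16.02*j - 8.66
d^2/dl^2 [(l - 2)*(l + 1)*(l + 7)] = 6*l + 12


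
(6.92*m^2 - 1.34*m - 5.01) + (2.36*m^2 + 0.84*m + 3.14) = 9.28*m^2 - 0.5*m - 1.87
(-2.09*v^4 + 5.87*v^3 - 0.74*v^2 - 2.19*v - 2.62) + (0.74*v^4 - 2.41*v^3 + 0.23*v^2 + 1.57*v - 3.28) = -1.35*v^4 + 3.46*v^3 - 0.51*v^2 - 0.62*v - 5.9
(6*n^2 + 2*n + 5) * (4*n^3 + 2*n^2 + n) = 24*n^5 + 20*n^4 + 30*n^3 + 12*n^2 + 5*n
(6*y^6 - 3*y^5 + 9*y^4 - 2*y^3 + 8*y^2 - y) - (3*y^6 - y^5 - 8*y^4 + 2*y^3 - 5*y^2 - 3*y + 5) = 3*y^6 - 2*y^5 + 17*y^4 - 4*y^3 + 13*y^2 + 2*y - 5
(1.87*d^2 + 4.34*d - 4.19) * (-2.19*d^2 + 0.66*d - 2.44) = -4.0953*d^4 - 8.2704*d^3 + 7.4777*d^2 - 13.355*d + 10.2236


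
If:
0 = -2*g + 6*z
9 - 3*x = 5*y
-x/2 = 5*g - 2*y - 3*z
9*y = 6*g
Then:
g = -27/38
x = 72/19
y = -9/19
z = -9/38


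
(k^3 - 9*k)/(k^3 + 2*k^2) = (k^2 - 9)/(k*(k + 2))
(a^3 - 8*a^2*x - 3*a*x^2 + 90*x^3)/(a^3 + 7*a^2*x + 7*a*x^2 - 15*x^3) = (-a^2 + 11*a*x - 30*x^2)/(-a^2 - 4*a*x + 5*x^2)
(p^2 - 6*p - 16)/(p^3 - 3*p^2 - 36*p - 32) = (p + 2)/(p^2 + 5*p + 4)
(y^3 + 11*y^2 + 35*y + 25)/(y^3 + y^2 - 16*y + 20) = (y^2 + 6*y + 5)/(y^2 - 4*y + 4)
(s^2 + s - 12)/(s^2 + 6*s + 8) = (s - 3)/(s + 2)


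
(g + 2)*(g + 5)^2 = g^3 + 12*g^2 + 45*g + 50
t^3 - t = t*(t - 1)*(t + 1)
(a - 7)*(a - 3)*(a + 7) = a^3 - 3*a^2 - 49*a + 147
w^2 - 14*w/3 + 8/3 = (w - 4)*(w - 2/3)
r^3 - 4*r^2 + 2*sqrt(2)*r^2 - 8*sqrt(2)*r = r*(r - 4)*(r + 2*sqrt(2))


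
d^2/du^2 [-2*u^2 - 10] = -4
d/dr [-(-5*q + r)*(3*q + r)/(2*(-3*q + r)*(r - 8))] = (2*(-q + r)*(3*q - r)*(r - 8) + (3*q - r)*(3*q + r)*(5*q - r) - (3*q + r)*(5*q - r)*(r - 8))/(2*(3*q - r)^2*(r - 8)^2)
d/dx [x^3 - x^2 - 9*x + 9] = 3*x^2 - 2*x - 9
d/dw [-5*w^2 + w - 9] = 1 - 10*w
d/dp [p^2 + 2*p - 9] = 2*p + 2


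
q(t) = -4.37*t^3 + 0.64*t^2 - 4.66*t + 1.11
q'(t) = -13.11*t^2 + 1.28*t - 4.66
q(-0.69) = 6.07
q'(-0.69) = -11.78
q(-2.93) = 130.18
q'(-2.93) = -120.96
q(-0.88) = 8.68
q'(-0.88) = -15.94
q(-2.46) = 81.50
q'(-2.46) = -87.15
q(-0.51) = 4.23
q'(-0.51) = -8.72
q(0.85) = -5.07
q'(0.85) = -13.04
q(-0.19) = 2.05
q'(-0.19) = -5.38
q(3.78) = -243.38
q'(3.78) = -187.14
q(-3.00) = 138.84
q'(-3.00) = -126.49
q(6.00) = -947.73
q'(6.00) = -468.94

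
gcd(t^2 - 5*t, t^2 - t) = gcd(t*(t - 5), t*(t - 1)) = t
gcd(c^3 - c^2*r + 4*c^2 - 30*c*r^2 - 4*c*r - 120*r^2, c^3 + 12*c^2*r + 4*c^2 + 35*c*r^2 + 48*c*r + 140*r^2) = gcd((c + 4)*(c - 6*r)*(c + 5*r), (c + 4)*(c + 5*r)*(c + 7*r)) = c^2 + 5*c*r + 4*c + 20*r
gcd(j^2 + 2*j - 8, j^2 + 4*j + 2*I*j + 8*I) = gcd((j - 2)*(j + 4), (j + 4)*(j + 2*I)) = j + 4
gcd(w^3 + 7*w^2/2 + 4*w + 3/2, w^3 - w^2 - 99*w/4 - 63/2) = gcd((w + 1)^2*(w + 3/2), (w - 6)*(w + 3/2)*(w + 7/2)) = w + 3/2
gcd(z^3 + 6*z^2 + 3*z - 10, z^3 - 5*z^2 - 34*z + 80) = z + 5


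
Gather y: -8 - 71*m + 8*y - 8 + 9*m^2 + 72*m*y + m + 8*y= 9*m^2 - 70*m + y*(72*m + 16) - 16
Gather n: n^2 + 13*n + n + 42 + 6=n^2 + 14*n + 48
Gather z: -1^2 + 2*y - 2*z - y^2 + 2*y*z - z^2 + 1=-y^2 + 2*y - z^2 + z*(2*y - 2)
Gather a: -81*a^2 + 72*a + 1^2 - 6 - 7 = -81*a^2 + 72*a - 12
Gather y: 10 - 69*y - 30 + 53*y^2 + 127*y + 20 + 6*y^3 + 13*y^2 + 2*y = 6*y^3 + 66*y^2 + 60*y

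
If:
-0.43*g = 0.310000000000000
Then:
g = -0.72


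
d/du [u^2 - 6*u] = 2*u - 6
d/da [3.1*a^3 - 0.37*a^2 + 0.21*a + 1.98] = 9.3*a^2 - 0.74*a + 0.21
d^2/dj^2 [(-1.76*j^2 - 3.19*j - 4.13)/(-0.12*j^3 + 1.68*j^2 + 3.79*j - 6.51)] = (0.050688*j^6 + 0.275616000000001*j^5 + 1.657728*j^4 - 34.074504*j^3 + 144.2574*j^2 + 347.751432*j + 515.576488)/(0.001728*j^9 - 0.072576*j^8 + 0.852336*j^7 + 0.123984000000001*j^6 - 34.794108*j^5 - 35.03808*j^4 + 209.519729*j^3 + 66.9351690000001*j^2 - 481.861737*j + 275.894451)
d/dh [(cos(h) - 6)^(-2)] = 2*sin(h)/(cos(h) - 6)^3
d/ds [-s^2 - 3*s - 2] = -2*s - 3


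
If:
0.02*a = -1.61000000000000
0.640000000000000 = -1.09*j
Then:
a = -80.50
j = -0.59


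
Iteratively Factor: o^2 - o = (o - 1)*(o)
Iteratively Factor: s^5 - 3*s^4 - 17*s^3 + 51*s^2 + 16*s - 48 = (s - 4)*(s^4 + s^3 - 13*s^2 - s + 12) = (s - 4)*(s - 3)*(s^3 + 4*s^2 - s - 4) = (s - 4)*(s - 3)*(s - 1)*(s^2 + 5*s + 4) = (s - 4)*(s - 3)*(s - 1)*(s + 1)*(s + 4)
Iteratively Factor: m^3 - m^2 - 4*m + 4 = (m - 1)*(m^2 - 4) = (m - 1)*(m + 2)*(m - 2)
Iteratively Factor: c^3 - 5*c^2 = (c)*(c^2 - 5*c) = c*(c - 5)*(c)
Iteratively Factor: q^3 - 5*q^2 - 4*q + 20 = (q - 5)*(q^2 - 4) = (q - 5)*(q - 2)*(q + 2)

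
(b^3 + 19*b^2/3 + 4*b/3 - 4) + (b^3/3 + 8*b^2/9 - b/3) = 4*b^3/3 + 65*b^2/9 + b - 4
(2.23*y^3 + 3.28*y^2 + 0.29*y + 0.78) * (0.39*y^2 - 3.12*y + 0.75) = 0.8697*y^5 - 5.6784*y^4 - 8.448*y^3 + 1.8594*y^2 - 2.2161*y + 0.585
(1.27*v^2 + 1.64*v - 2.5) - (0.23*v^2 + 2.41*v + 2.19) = 1.04*v^2 - 0.77*v - 4.69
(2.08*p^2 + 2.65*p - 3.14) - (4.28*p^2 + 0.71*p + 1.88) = -2.2*p^2 + 1.94*p - 5.02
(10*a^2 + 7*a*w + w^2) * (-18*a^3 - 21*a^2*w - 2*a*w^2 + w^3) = -180*a^5 - 336*a^4*w - 185*a^3*w^2 - 25*a^2*w^3 + 5*a*w^4 + w^5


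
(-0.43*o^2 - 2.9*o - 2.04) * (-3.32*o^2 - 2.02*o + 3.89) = 1.4276*o^4 + 10.4966*o^3 + 10.9581*o^2 - 7.1602*o - 7.9356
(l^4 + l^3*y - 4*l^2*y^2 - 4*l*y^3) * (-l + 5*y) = -l^5 + 4*l^4*y + 9*l^3*y^2 - 16*l^2*y^3 - 20*l*y^4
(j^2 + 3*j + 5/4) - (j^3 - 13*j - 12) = -j^3 + j^2 + 16*j + 53/4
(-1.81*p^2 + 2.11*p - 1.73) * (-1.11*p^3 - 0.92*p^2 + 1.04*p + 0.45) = 2.0091*p^5 - 0.6769*p^4 - 1.9033*p^3 + 2.9715*p^2 - 0.8497*p - 0.7785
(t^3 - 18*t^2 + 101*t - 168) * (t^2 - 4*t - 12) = t^5 - 22*t^4 + 161*t^3 - 356*t^2 - 540*t + 2016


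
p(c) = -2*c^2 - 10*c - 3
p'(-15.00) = 50.00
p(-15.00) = -303.00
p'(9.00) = -46.00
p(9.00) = -255.00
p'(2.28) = -19.12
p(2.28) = -36.20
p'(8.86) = -45.44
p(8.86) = -248.60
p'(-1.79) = -2.84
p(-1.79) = 8.49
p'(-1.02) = -5.92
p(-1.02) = 5.12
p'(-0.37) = -8.52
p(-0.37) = 0.43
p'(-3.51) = 4.04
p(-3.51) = 7.46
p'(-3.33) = 3.32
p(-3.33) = 8.12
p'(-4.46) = 7.84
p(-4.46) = 1.82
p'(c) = -4*c - 10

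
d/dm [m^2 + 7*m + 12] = 2*m + 7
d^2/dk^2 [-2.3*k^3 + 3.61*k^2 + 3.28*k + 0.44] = 7.22 - 13.8*k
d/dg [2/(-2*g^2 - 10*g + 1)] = 4*(2*g + 5)/(2*g^2 + 10*g - 1)^2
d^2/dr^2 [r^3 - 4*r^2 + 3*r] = 6*r - 8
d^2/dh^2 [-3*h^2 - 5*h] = -6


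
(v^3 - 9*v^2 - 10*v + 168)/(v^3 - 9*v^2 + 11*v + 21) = (v^2 - 2*v - 24)/(v^2 - 2*v - 3)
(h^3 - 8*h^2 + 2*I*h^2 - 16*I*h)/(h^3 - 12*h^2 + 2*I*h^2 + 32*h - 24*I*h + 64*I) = h/(h - 4)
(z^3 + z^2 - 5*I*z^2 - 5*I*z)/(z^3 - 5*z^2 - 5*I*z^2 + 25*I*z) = (z + 1)/(z - 5)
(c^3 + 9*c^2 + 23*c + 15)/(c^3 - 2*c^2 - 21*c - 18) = (c + 5)/(c - 6)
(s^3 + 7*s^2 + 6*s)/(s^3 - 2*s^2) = (s^2 + 7*s + 6)/(s*(s - 2))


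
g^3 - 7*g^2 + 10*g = g*(g - 5)*(g - 2)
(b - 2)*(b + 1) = b^2 - b - 2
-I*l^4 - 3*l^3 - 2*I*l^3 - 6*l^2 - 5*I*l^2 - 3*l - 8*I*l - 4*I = (l + 1)*(l - 4*I)*(l + I)*(-I*l - I)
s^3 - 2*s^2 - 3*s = s*(s - 3)*(s + 1)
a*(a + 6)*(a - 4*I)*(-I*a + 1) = -I*a^4 - 3*a^3 - 6*I*a^3 - 18*a^2 - 4*I*a^2 - 24*I*a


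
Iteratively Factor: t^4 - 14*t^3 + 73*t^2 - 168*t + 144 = (t - 3)*(t^3 - 11*t^2 + 40*t - 48) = (t - 3)^2*(t^2 - 8*t + 16) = (t - 4)*(t - 3)^2*(t - 4)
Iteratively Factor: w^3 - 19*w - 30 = (w + 3)*(w^2 - 3*w - 10) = (w + 2)*(w + 3)*(w - 5)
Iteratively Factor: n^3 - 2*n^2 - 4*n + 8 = (n - 2)*(n^2 - 4) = (n - 2)*(n + 2)*(n - 2)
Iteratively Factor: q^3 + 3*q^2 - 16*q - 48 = (q + 3)*(q^2 - 16) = (q - 4)*(q + 3)*(q + 4)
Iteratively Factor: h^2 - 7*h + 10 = (h - 2)*(h - 5)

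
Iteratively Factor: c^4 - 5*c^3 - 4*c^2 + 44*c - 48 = (c - 4)*(c^3 - c^2 - 8*c + 12) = (c - 4)*(c - 2)*(c^2 + c - 6) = (c - 4)*(c - 2)*(c + 3)*(c - 2)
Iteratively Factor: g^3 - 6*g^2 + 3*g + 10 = (g + 1)*(g^2 - 7*g + 10) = (g - 2)*(g + 1)*(g - 5)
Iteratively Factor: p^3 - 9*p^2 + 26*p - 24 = (p - 3)*(p^2 - 6*p + 8) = (p - 4)*(p - 3)*(p - 2)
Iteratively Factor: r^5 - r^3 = (r)*(r^4 - r^2) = r*(r - 1)*(r^3 + r^2) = r*(r - 1)*(r + 1)*(r^2) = r^2*(r - 1)*(r + 1)*(r)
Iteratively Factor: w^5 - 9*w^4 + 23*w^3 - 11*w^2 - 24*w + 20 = (w - 2)*(w^4 - 7*w^3 + 9*w^2 + 7*w - 10) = (w - 2)^2*(w^3 - 5*w^2 - w + 5) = (w - 5)*(w - 2)^2*(w^2 - 1) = (w - 5)*(w - 2)^2*(w - 1)*(w + 1)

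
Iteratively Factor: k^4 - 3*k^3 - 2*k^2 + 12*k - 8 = (k - 2)*(k^3 - k^2 - 4*k + 4) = (k - 2)*(k + 2)*(k^2 - 3*k + 2) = (k - 2)^2*(k + 2)*(k - 1)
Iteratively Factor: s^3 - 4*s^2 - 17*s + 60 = (s - 5)*(s^2 + s - 12) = (s - 5)*(s - 3)*(s + 4)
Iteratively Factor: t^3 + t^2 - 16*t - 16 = (t + 1)*(t^2 - 16) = (t + 1)*(t + 4)*(t - 4)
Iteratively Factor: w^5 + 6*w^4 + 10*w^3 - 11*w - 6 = (w - 1)*(w^4 + 7*w^3 + 17*w^2 + 17*w + 6) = (w - 1)*(w + 1)*(w^3 + 6*w^2 + 11*w + 6) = (w - 1)*(w + 1)^2*(w^2 + 5*w + 6) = (w - 1)*(w + 1)^2*(w + 3)*(w + 2)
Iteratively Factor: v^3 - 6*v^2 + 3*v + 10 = (v - 2)*(v^2 - 4*v - 5) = (v - 2)*(v + 1)*(v - 5)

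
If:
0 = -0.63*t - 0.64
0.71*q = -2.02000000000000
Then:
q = -2.85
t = -1.02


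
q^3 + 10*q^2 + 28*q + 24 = (q + 2)^2*(q + 6)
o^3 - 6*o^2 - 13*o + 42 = (o - 7)*(o - 2)*(o + 3)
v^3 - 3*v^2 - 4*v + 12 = (v - 3)*(v - 2)*(v + 2)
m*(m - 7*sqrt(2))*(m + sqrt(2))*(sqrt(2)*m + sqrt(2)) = sqrt(2)*m^4 - 12*m^3 + sqrt(2)*m^3 - 14*sqrt(2)*m^2 - 12*m^2 - 14*sqrt(2)*m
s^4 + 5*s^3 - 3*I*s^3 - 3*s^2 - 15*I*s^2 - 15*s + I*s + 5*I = (s + 5)*(s - I)^3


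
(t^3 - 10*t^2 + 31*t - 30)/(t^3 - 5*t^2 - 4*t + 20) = (t - 3)/(t + 2)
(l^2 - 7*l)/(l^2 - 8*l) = (l - 7)/(l - 8)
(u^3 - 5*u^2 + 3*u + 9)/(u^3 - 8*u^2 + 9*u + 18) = (u - 3)/(u - 6)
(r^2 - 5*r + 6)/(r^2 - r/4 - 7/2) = 4*(r - 3)/(4*r + 7)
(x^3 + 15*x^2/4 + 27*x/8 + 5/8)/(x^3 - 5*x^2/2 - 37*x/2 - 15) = (x + 1/4)/(x - 6)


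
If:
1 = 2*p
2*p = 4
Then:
No Solution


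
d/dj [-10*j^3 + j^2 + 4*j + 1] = -30*j^2 + 2*j + 4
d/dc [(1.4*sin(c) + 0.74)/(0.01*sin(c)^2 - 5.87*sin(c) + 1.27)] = (-0.014*sin(c)^2 - 0.0147999999999993*sin(c) + 6.1218)*cos(c)/(0.0001*sin(c)^4 - 0.1174*sin(c)^3 + 34.4823*sin(c)^2 - 14.9098*sin(c) + 1.6129)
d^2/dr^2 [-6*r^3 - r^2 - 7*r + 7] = -36*r - 2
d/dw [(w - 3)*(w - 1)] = 2*w - 4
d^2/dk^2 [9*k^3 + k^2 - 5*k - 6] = 54*k + 2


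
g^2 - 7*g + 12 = (g - 4)*(g - 3)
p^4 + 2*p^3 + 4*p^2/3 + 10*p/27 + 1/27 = (p + 1/3)^3*(p + 1)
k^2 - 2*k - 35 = (k - 7)*(k + 5)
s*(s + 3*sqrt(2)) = s^2 + 3*sqrt(2)*s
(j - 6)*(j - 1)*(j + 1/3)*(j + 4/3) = j^4 - 16*j^3/3 - 47*j^2/9 + 62*j/9 + 8/3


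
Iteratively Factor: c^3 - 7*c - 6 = (c - 3)*(c^2 + 3*c + 2) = (c - 3)*(c + 1)*(c + 2)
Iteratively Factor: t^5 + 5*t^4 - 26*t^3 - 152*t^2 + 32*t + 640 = (t + 4)*(t^4 + t^3 - 30*t^2 - 32*t + 160) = (t - 2)*(t + 4)*(t^3 + 3*t^2 - 24*t - 80) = (t - 2)*(t + 4)^2*(t^2 - t - 20) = (t - 2)*(t + 4)^3*(t - 5)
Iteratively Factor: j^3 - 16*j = (j)*(j^2 - 16) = j*(j - 4)*(j + 4)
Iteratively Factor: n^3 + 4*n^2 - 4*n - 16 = (n + 4)*(n^2 - 4) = (n + 2)*(n + 4)*(n - 2)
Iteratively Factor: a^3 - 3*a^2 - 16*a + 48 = (a - 3)*(a^2 - 16) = (a - 3)*(a + 4)*(a - 4)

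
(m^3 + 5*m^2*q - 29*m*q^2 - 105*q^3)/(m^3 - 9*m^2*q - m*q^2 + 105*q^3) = (-m - 7*q)/(-m + 7*q)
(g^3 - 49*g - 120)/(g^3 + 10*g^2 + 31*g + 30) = (g - 8)/(g + 2)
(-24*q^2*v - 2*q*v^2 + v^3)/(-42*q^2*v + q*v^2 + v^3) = (4*q + v)/(7*q + v)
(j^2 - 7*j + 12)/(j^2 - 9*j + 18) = (j - 4)/(j - 6)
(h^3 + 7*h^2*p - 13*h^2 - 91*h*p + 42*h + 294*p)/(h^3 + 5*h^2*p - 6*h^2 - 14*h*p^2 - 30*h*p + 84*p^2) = (7 - h)/(-h + 2*p)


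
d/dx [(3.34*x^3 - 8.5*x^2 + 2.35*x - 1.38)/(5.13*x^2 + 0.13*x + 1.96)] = (17.1342*x^4 + 0.868399999999994*x^3 + 6.4787*x^2 - 19.1612*x + 4.7854)/(26.3169*x^4 + 1.3338*x^3 + 20.1265*x^2 + 0.5096*x + 3.8416)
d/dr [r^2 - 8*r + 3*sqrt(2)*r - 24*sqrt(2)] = 2*r - 8 + 3*sqrt(2)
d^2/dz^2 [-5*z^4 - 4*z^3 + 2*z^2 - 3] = -60*z^2 - 24*z + 4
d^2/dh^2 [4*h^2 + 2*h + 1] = 8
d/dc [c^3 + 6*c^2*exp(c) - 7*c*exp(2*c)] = 6*c^2*exp(c) + 3*c^2 - 14*c*exp(2*c) + 12*c*exp(c) - 7*exp(2*c)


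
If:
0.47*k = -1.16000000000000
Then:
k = -2.47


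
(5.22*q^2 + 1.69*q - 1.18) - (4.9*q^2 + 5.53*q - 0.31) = 0.319999999999999*q^2 - 3.84*q - 0.87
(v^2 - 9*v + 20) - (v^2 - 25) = 45 - 9*v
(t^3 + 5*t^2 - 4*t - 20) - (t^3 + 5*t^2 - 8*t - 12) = 4*t - 8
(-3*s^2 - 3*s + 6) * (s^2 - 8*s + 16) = -3*s^4 + 21*s^3 - 18*s^2 - 96*s + 96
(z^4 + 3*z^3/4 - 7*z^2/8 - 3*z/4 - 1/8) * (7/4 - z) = -z^5 + z^4 + 35*z^3/16 - 25*z^2/32 - 19*z/16 - 7/32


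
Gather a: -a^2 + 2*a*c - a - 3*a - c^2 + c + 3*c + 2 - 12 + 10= -a^2 + a*(2*c - 4) - c^2 + 4*c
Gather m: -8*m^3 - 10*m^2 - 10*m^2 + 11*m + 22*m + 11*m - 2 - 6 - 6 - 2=-8*m^3 - 20*m^2 + 44*m - 16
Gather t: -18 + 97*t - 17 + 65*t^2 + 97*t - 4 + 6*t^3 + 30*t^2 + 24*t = 6*t^3 + 95*t^2 + 218*t - 39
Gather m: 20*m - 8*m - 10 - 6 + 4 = 12*m - 12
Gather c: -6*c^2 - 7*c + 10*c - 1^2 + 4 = -6*c^2 + 3*c + 3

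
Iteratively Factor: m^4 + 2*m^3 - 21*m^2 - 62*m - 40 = (m + 1)*(m^3 + m^2 - 22*m - 40) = (m - 5)*(m + 1)*(m^2 + 6*m + 8) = (m - 5)*(m + 1)*(m + 4)*(m + 2)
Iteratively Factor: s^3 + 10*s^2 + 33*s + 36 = (s + 4)*(s^2 + 6*s + 9) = (s + 3)*(s + 4)*(s + 3)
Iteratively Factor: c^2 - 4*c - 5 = (c - 5)*(c + 1)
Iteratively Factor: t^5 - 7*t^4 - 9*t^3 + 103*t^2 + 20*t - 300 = (t - 5)*(t^4 - 2*t^3 - 19*t^2 + 8*t + 60) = (t - 5)*(t + 2)*(t^3 - 4*t^2 - 11*t + 30) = (t - 5)*(t + 2)*(t + 3)*(t^2 - 7*t + 10) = (t - 5)*(t - 2)*(t + 2)*(t + 3)*(t - 5)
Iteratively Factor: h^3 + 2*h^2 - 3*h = (h - 1)*(h^2 + 3*h) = (h - 1)*(h + 3)*(h)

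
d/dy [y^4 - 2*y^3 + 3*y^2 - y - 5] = 4*y^3 - 6*y^2 + 6*y - 1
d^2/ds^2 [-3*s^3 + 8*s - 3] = -18*s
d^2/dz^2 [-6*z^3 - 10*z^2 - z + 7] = -36*z - 20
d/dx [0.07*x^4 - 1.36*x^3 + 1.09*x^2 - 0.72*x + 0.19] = 0.28*x^3 - 4.08*x^2 + 2.18*x - 0.72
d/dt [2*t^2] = 4*t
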